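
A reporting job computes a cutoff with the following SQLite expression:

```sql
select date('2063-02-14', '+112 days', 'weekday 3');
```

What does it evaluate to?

Applying '+112 days' to 2063-02-14: counting 112 days forward gives 2063-06-06.
`weekday 3` advances to the next Wednesday; 2063-06-06 is already a Wednesday, so it stays at 2063-06-06.

2063-06-06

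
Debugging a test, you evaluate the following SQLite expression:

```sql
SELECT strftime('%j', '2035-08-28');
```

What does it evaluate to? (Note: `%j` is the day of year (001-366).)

Day-of-year for 2035-08-28: days since 2035-01-01 inclusive = 240, zero-padded to 240.

240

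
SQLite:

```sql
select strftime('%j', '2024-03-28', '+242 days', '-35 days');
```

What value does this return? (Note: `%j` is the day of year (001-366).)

First apply '+242 days', '-35 days': 2024-03-28 → 2024-10-21.
Day-of-year for 2024-10-21: days since 2024-01-01 inclusive = 295, zero-padded to 295.

295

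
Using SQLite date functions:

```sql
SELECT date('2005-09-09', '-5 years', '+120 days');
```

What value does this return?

2001-01-07

Adding -5 years to 2005-09-09 gives 2000-09-09.
Applying '+120 days' to 2000-09-09: counting 120 days forward gives 2001-01-07.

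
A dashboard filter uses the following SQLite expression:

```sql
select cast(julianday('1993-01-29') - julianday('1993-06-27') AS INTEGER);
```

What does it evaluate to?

2 days remain in January 1993 after the 29th (31 − 29).
February 1993: 28 days.
March 1993: 31 days.
April 1993: 30 days.
May 1993: 31 days.
Then 27 days into June 1993.
Total: 2 + 28 + 31 + 30 + 31 + 27 = 149.
The subtraction is earlier − later, so the result is −149 → -149.

-149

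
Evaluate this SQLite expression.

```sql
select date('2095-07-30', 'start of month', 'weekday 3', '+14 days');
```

2095-07-20

`start of month` rewinds 2095-07-30 to 2095-07-01.
`weekday 3` advances to the next Wednesday; 2095-07-01 is a Friday, so it moves forward to 2095-07-06.
Advancing 14 more days within July lands on 2095-07-20.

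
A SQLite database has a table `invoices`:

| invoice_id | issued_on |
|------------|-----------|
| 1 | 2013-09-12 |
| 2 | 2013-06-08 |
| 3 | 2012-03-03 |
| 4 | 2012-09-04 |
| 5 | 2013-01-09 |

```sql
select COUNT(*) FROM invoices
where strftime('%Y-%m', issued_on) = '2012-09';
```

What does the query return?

Rows with year-month 2012-09: 2012-09-04 → 1.

1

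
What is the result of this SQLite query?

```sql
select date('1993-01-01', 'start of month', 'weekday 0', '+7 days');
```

1993-01-10

`start of month` rewinds 1993-01-01 to 1993-01-01.
`weekday 0` advances to the next Sunday; 1993-01-01 is a Friday, so it moves forward to 1993-01-03.
Advancing 7 more days within January lands on 1993-01-10.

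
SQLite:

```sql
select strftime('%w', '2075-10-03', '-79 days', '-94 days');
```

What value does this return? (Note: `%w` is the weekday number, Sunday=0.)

6

First apply '-79 days', '-94 days': 2075-10-03 → 2075-04-13.
2075-04-13 is a Saturday; with Sunday=0 that is 6.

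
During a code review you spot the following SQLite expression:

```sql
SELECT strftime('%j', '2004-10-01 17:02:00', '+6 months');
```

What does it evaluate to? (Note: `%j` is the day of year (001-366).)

091

First apply '+6 months': 2004-10-01 17:02:00 → 2005-04-01 17:02:00.
Day-of-year for 2005-04-01: days since 2005-01-01 inclusive = 91, zero-padded to 091.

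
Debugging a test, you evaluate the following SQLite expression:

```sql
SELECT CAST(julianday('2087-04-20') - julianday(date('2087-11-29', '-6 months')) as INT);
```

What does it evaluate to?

-39

Adding -6 months to 2087-11-29 gives 2087-05-29.
10 days remain in April 2087 after the 20th (30 − 20).
Then 29 days into May 2087.
Total: 10 + 29 = 39.
The subtraction is earlier − later, so the result is −39 → -39.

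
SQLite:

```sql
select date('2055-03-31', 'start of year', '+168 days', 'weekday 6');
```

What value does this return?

2055-06-19

`start of year` rewinds 2055-03-31 to 2055-01-01.
Applying '+168 days' to 2055-01-01: counting 168 days forward gives 2055-06-18.
`weekday 6` advances to the next Saturday; 2055-06-18 is a Friday, so it moves forward to 2055-06-19.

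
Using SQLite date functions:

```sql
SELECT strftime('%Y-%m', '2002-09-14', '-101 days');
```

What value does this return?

2002-06

First apply '-101 days': 2002-09-14 → 2002-06-05.
`%Y-%m` extracts the year-month: 2002-06.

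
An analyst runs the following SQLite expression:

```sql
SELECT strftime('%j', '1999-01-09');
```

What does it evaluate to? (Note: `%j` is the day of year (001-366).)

Day-of-year for 1999-01-09: days since 1999-01-01 inclusive = 9, zero-padded to 009.

009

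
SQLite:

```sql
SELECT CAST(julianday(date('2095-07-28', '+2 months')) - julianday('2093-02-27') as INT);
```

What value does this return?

Adding +2 months to 2095-07-28 gives 2095-09-28.
1 day remains in February 2093 after the 27th (28 − 27).
Full months from March 2093 through August 2095 contribute their day counts.
Then 28 days into September 2095.
Total: 1 + 31 + 30 + 31 + 30 + 31 + 31 + 30 + 31 + 30 + 31 + 31 + 28 + 31 + 30 + 31 + 30 + 31 + 31 + 30 + 31 + 30 + 31 + 31 + 28 + 31 + 30 + 31 + 30 + 31 + 31 + 28 = 943.

943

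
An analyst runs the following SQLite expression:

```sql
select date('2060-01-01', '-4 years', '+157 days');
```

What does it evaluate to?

2056-06-06

Adding -4 years to 2060-01-01 gives 2056-01-01.
Applying '+157 days' to 2056-01-01: counting 157 days forward gives 2056-06-06.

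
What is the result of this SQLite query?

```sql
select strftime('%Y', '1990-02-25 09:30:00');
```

`%Y` extracts the 4-digit year: 1990.

1990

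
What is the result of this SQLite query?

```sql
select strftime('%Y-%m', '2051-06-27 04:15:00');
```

`%Y-%m` extracts the year-month: 2051-06.

2051-06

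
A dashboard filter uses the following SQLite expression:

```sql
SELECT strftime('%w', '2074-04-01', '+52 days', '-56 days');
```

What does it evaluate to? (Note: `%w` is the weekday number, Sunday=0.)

First apply '+52 days', '-56 days': 2074-04-01 → 2074-03-28.
2074-03-28 is a Wednesday; with Sunday=0 that is 3.

3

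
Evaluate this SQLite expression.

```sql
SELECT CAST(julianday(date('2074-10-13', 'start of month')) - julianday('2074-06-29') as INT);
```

94

`start of month` rewinds 2074-10-13 to 2074-10-01.
1 day remains in June 2074 after the 29th (30 − 29).
July 2074: 31 days.
August 2074: 31 days.
September 2074: 30 days.
Then 1 day into October 2074.
Total: 1 + 31 + 31 + 30 + 1 = 94.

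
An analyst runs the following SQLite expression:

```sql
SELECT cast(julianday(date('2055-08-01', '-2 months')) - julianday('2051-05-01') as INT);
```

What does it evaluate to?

1492

Adding -2 months to 2055-08-01 gives 2055-06-01.
30 days remain in May 2051 after the 1st (31 − 1).
Full months from June 2051 through May 2055 contribute their day counts.
Then 1 day into June 2055.
Total: 30 + 30 + 31 + 31 + 30 + 31 + 30 + 31 + 31 + 29 + 31 + 30 + 31 + 30 + 31 + 31 + 30 + 31 + 30 + 31 + 31 + 28 + 31 + 30 + 31 + 30 + 31 + 31 + 30 + 31 + 30 + 31 + 31 + 28 + 31 + 30 + 31 + 30 + 31 + 31 + 30 + 31 + 30 + 31 + 31 + 28 + 31 + 30 + 31 + 1 = 1492.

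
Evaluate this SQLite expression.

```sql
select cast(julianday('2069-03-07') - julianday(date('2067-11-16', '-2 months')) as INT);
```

538

Adding -2 months to 2067-11-16 gives 2067-09-16.
14 days remain in September 2067 after the 16th (30 − 16).
Full months from October 2067 through February 2069 contribute their day counts.
Then 7 days into March 2069.
Total: 14 + 31 + 30 + 31 + 31 + 29 + 31 + 30 + 31 + 30 + 31 + 31 + 30 + 31 + 30 + 31 + 31 + 28 + 7 = 538.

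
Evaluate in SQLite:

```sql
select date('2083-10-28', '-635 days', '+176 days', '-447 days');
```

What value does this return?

2081-05-05

Applying '-635 days' to 2083-10-28: counting 635 days back gives 2082-01-31.
Applying '+176 days' to 2082-01-31: counting 176 days forward gives 2082-07-26.
Applying '-447 days' to 2082-07-26: counting 447 days back gives 2081-05-05.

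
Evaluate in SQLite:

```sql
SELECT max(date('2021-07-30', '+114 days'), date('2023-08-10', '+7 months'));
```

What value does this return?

date('2021-07-30', '+114 days') → 2021-11-21.
date('2023-08-10', '+7 months') → 2024-03-10.
Later of the two is 2024-03-10.

2024-03-10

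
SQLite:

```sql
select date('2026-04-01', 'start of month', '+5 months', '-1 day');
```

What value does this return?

`start of month` rewinds 2026-04-01 to 2026-04-01.
Adding +5 months to 2026-04-01 gives 2026-09-01.
Going back 1 day from 2026-09-01 reaches 2026-08-31 (last day of August, 31 days).

2026-08-31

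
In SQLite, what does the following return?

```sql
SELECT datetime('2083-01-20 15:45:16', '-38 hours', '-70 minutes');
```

2083-01-19 00:35:16

-38 hours from 2083-01-20 15:45:16 is 2083-01-19 01:45:16 (crosses midnight).
70 minutes = 1h 10m; -70 minutes from 2083-01-19 01:45:16 is 2083-01-19 00:35:16.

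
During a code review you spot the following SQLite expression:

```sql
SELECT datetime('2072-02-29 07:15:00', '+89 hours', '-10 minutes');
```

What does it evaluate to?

2072-03-04 00:05:00

+89 hours from 2072-02-29 07:15:00 is 2072-03-04 00:15:00 (crosses midnight).
-10 minutes from 2072-03-04 00:15:00 is 2072-03-04 00:05:00.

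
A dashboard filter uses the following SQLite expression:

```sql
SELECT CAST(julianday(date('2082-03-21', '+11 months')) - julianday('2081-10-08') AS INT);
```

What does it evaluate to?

501

Adding +11 months to 2082-03-21 gives 2083-02-21.
23 days remain in October 2081 after the 8th (31 − 8).
Full months from November 2081 through January 2083 contribute their day counts.
Then 21 days into February 2083.
Total: 23 + 30 + 31 + 31 + 28 + 31 + 30 + 31 + 30 + 31 + 31 + 30 + 31 + 30 + 31 + 31 + 21 = 501.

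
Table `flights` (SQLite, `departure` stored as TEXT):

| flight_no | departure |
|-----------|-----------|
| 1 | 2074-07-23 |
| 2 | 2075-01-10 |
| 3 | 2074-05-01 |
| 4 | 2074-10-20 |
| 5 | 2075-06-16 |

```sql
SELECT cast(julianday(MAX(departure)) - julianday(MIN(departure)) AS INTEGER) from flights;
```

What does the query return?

MIN = 2074-05-01, MAX = 2075-06-16.
30 days remain in May 2074 after the 1st (31 − 1).
Full months from June 2074 through May 2075 contribute their day counts.
Then 16 days into June 2075.
Total: 30 + 30 + 31 + 31 + 30 + 31 + 30 + 31 + 31 + 28 + 31 + 30 + 31 + 16 = 411.

411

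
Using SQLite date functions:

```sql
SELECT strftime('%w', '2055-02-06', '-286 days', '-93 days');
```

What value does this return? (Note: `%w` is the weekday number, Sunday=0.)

5

First apply '-286 days', '-93 days': 2055-02-06 → 2054-01-23.
2054-01-23 is a Friday; with Sunday=0 that is 5.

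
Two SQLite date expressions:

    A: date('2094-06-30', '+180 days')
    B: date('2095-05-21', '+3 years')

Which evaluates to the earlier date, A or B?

A

A = 2094-12-27.
B = 2098-05-21.
A is earlier.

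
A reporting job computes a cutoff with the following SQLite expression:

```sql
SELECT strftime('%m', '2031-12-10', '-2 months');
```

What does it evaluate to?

10

First apply '-2 months': 2031-12-10 → 2031-10-10.
`%m` extracts the 2-digit month (01-12): 10.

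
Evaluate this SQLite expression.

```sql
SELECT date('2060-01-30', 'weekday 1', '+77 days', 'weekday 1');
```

2060-04-19

`weekday 1` advances to the next Monday; 2060-01-30 is a Friday, so it moves forward to 2060-02-02.
Applying '+77 days' to 2060-02-02: counting 77 days forward gives 2060-04-19.
`weekday 1` advances to the next Monday; 2060-04-19 is already a Monday, so it stays at 2060-04-19.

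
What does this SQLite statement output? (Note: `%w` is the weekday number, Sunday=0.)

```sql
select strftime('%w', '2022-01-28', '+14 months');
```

2

First apply '+14 months': 2022-01-28 → 2023-03-28.
2023-03-28 is a Tuesday; with Sunday=0 that is 2.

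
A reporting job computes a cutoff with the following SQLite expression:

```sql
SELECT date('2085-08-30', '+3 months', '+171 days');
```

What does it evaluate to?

2086-05-20

Adding +3 months to 2085-08-30 gives 2085-11-30.
Applying '+171 days' to 2085-11-30: counting 171 days forward gives 2086-05-20.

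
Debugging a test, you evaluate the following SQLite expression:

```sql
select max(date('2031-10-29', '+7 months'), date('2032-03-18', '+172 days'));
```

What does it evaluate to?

2032-09-06

date('2031-10-29', '+7 months') → 2032-05-29.
date('2032-03-18', '+172 days') → 2032-09-06.
Later of the two is 2032-09-06.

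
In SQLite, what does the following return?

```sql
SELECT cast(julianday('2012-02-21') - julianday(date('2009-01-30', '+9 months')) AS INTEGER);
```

844

Adding +9 months to 2009-01-30 gives 2009-10-30.
1 day remains in October 2009 after the 30th (31 − 30).
Full months from November 2009 through January 2012 contribute their day counts.
Then 21 days into February 2012.
Total: 1 + 30 + 31 + 31 + 28 + 31 + 30 + 31 + 30 + 31 + 31 + 30 + 31 + 30 + 31 + 31 + 28 + 31 + 30 + 31 + 30 + 31 + 31 + 30 + 31 + 30 + 31 + 31 + 21 = 844.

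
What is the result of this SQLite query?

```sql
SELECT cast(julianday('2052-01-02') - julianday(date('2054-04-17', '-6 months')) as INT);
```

-654

Adding -6 months to 2054-04-17 gives 2053-10-17.
29 days remain in January 2052 after the 2nd (31 − 2).
Full months from February 2052 through September 2053 contribute their day counts.
Then 17 days into October 2053.
Total: 29 + 29 + 31 + 30 + 31 + 30 + 31 + 31 + 30 + 31 + 30 + 31 + 31 + 28 + 31 + 30 + 31 + 30 + 31 + 31 + 30 + 17 = 654.
The subtraction is earlier − later, so the result is −654 → -654.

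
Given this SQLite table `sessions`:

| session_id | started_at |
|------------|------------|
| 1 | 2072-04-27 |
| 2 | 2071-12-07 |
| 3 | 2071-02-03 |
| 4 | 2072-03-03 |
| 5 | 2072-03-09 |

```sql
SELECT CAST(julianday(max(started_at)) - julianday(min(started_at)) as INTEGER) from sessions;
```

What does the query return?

MIN = 2071-02-03, MAX = 2072-04-27.
25 days remain in February 2071 after the 3rd (28 − 3).
Full months from March 2071 through March 2072 contribute their day counts.
Then 27 days into April 2072.
Total: 25 + 31 + 30 + 31 + 30 + 31 + 31 + 30 + 31 + 30 + 31 + 31 + 29 + 31 + 27 = 449.

449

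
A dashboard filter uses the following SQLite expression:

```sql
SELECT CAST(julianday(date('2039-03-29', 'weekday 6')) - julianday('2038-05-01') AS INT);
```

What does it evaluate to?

`weekday 6` advances to the next Saturday; 2039-03-29 is a Tuesday, so it moves forward to 2039-04-02.
30 days remain in May 2038 after the 1st (31 − 1).
Full months from June 2038 through March 2039 contribute their day counts.
Then 2 days into April 2039.
Total: 30 + 30 + 31 + 31 + 30 + 31 + 30 + 31 + 31 + 28 + 31 + 2 = 336.

336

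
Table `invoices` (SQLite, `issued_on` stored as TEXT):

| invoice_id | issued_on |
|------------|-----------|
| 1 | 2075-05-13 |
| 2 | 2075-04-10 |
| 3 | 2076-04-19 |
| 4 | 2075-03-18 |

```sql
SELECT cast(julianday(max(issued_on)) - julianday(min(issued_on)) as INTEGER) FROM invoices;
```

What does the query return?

398

MIN = 2075-03-18, MAX = 2076-04-19.
13 days remain in March 2075 after the 18th (31 − 18).
Full months from April 2075 through March 2076 contribute their day counts.
Then 19 days into April 2076.
Total: 13 + 30 + 31 + 30 + 31 + 31 + 30 + 31 + 30 + 31 + 31 + 29 + 31 + 19 = 398.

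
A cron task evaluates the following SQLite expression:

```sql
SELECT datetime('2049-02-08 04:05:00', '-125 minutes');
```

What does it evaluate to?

125 minutes = 2h 5m; -125 minutes from 2049-02-08 04:05:00 is 2049-02-08 02:00:00.

2049-02-08 02:00:00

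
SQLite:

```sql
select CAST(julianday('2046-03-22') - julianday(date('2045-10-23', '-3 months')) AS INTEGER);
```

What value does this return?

Adding -3 months to 2045-10-23 gives 2045-07-23.
8 days remain in July 2045 after the 23rd (31 − 23).
Full months from August 2045 through February 2046 contribute their day counts.
Then 22 days into March 2046.
Total: 8 + 31 + 30 + 31 + 30 + 31 + 31 + 28 + 22 = 242.

242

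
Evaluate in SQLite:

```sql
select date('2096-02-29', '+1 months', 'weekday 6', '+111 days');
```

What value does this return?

Adding +1 month to 2096-02-29 gives 2096-03-29.
`weekday 6` advances to the next Saturday; 2096-03-29 is a Thursday, so it moves forward to 2096-03-31.
Applying '+111 days' to 2096-03-31: counting 111 days forward gives 2096-07-20.

2096-07-20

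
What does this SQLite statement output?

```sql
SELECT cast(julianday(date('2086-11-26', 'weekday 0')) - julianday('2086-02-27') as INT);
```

277

`weekday 0` advances to the next Sunday; 2086-11-26 is a Tuesday, so it moves forward to 2086-12-01.
1 day remains in February 2086 after the 27th (28 − 27).
Full months from March 2086 through November 2086 contribute their day counts.
Then 1 day into December 2086.
Total: 1 + 31 + 30 + 31 + 30 + 31 + 31 + 30 + 31 + 30 + 1 = 277.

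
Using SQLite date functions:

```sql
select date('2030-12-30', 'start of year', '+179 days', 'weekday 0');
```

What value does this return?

`start of year` rewinds 2030-12-30 to 2030-01-01.
Applying '+179 days' to 2030-01-01: counting 179 days forward gives 2030-06-29.
`weekday 0` advances to the next Sunday; 2030-06-29 is a Saturday, so it moves forward to 2030-06-30.

2030-06-30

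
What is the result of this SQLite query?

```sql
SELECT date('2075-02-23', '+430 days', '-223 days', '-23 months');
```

Applying '+430 days' to 2075-02-23: counting 430 days forward gives 2076-04-28.
Applying '-223 days' to 2076-04-28: counting 223 days back gives 2075-09-18.
Adding -23 months to 2075-09-18 gives 2073-10-18.

2073-10-18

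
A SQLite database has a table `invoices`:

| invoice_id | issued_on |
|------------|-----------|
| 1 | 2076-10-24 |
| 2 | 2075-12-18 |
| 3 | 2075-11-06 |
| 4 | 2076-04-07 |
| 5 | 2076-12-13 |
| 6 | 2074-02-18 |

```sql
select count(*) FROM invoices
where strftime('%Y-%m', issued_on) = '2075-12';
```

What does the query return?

1

Rows with year-month 2075-12: 2075-12-18 → 1.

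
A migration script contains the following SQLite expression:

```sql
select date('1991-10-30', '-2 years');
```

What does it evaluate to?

Adding -2 years to 1991-10-30 gives 1989-10-30.

1989-10-30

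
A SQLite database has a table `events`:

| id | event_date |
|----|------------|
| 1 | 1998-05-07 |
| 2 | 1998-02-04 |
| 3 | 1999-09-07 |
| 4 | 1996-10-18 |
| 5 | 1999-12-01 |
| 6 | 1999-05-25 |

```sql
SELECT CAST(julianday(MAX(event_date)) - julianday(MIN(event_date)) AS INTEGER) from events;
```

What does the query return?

1139

MIN = 1996-10-18, MAX = 1999-12-01.
13 days remain in October 1996 after the 18th (31 − 18).
Full months from November 1996 through November 1999 contribute their day counts.
Then 1 day into December 1999.
Total: 13 + 30 + 31 + 31 + 28 + 31 + 30 + 31 + 30 + 31 + 31 + 30 + 31 + 30 + 31 + 31 + 28 + 31 + 30 + 31 + 30 + 31 + 31 + 30 + 31 + 30 + 31 + 31 + 28 + 31 + 30 + 31 + 30 + 31 + 31 + 30 + 31 + 30 + 1 = 1139.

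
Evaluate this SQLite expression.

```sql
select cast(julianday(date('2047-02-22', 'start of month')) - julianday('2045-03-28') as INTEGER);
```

`start of month` rewinds 2047-02-22 to 2047-02-01.
3 days remain in March 2045 after the 28th (31 − 28).
Full months from April 2045 through January 2047 contribute their day counts.
Then 1 day into February 2047.
Total: 3 + 30 + 31 + 30 + 31 + 31 + 30 + 31 + 30 + 31 + 31 + 28 + 31 + 30 + 31 + 30 + 31 + 31 + 30 + 31 + 30 + 31 + 31 + 1 = 675.

675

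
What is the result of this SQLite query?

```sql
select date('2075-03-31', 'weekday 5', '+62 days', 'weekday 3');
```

`weekday 5` advances to the next Friday; 2075-03-31 is a Sunday, so it moves forward to 2075-04-05.
Applying '+62 days' to 2075-04-05: counting 62 days forward gives 2075-06-06.
`weekday 3` advances to the next Wednesday; 2075-06-06 is a Thursday, so it moves forward to 2075-06-12.

2075-06-12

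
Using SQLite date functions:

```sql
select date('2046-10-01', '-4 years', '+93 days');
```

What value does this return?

Adding -4 years to 2046-10-01 gives 2042-10-01.
Applying '+93 days' to 2042-10-01: counting 93 days forward gives 2043-01-02.

2043-01-02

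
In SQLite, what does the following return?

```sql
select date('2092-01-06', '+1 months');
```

Adding +1 month to 2092-01-06 gives 2092-02-06.

2092-02-06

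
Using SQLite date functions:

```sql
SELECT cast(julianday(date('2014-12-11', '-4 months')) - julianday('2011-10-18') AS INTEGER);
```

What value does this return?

1028

Adding -4 months to 2014-12-11 gives 2014-08-11.
13 days remain in October 2011 after the 18th (31 − 18).
Full months from November 2011 through July 2014 contribute their day counts.
Then 11 days into August 2014.
Total: 13 + 30 + 31 + 31 + 29 + 31 + 30 + 31 + 30 + 31 + 31 + 30 + 31 + 30 + 31 + 31 + 28 + 31 + 30 + 31 + 30 + 31 + 31 + 30 + 31 + 30 + 31 + 31 + 28 + 31 + 30 + 31 + 30 + 31 + 11 = 1028.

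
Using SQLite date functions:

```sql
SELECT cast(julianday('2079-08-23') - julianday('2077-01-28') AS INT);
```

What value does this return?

3 days remain in January 2077 after the 28th (31 − 28).
Full months from February 2077 through July 2079 contribute their day counts.
Then 23 days into August 2079.
Total: 3 + 28 + 31 + 30 + 31 + 30 + 31 + 31 + 30 + 31 + 30 + 31 + 31 + 28 + 31 + 30 + 31 + 30 + 31 + 31 + 30 + 31 + 30 + 31 + 31 + 28 + 31 + 30 + 31 + 30 + 31 + 23 = 937.

937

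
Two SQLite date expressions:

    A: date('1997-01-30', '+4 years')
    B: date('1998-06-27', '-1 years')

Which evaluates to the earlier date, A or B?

B

A = 2001-01-30.
B = 1997-06-27.
B is earlier.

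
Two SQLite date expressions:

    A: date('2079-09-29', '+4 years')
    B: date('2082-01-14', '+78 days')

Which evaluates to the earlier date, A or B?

B

A = 2083-09-29.
B = 2082-04-02.
B is earlier.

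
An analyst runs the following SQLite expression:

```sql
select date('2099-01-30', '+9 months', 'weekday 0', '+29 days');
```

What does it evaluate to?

2099-11-30

Adding +9 months to 2099-01-30 gives 2099-10-30.
`weekday 0` advances to the next Sunday; 2099-10-30 is a Friday, so it moves forward to 2099-11-01.
Advancing 29 more days within November lands on 2099-11-30.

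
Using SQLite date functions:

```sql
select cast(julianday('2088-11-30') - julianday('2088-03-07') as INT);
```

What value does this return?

24 days remain in March 2088 after the 7th (31 − 7).
Full months from April 2088 through October 2088 contribute their day counts.
Then 30 days into November 2088.
Total: 24 + 30 + 31 + 30 + 31 + 31 + 30 + 31 + 30 = 268.

268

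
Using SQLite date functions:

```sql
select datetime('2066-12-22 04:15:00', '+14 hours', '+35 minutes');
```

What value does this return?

2066-12-22 18:50:00

+14 hours from 2066-12-22 04:15:00 is 2066-12-22 18:15:00.
+35 minutes from 2066-12-22 18:15:00 is 2066-12-22 18:50:00.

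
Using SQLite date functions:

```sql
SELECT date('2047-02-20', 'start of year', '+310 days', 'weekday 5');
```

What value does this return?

`start of year` rewinds 2047-02-20 to 2047-01-01.
Applying '+310 days' to 2047-01-01: counting 310 days forward gives 2047-11-07.
`weekday 5` advances to the next Friday; 2047-11-07 is a Thursday, so it moves forward to 2047-11-08.

2047-11-08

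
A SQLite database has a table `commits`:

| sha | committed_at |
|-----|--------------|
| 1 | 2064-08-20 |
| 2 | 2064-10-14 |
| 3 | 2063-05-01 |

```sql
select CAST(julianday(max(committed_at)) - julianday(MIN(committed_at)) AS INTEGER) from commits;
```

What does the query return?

532

MIN = 2063-05-01, MAX = 2064-10-14.
30 days remain in May 2063 after the 1st (31 − 1).
Full months from June 2063 through September 2064 contribute their day counts.
Then 14 days into October 2064.
Total: 30 + 30 + 31 + 31 + 30 + 31 + 30 + 31 + 31 + 29 + 31 + 30 + 31 + 30 + 31 + 31 + 30 + 14 = 532.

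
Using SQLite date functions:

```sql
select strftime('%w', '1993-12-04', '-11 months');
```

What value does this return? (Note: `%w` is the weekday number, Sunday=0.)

First apply '-11 months': 1993-12-04 → 1993-01-04.
1993-01-04 is a Monday; with Sunday=0 that is 1.

1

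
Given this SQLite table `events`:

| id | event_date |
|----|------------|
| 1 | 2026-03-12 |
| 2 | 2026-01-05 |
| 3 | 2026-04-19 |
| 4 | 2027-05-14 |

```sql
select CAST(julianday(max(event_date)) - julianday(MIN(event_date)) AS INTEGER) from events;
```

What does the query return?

MIN = 2026-01-05, MAX = 2027-05-14.
26 days remain in January 2026 after the 5th (31 − 5).
Full months from February 2026 through April 2027 contribute their day counts.
Then 14 days into May 2027.
Total: 26 + 28 + 31 + 30 + 31 + 30 + 31 + 31 + 30 + 31 + 30 + 31 + 31 + 28 + 31 + 30 + 14 = 494.

494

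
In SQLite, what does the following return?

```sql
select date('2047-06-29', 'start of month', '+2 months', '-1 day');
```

`start of month` rewinds 2047-06-29 to 2047-06-01.
Adding +2 months to 2047-06-01 gives 2047-08-01.
Going back 1 day from 2047-08-01 reaches 2047-07-31 (last day of July, 31 days).

2047-07-31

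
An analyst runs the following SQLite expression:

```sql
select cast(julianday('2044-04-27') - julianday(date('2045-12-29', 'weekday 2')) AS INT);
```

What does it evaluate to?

`weekday 2` advances to the next Tuesday; 2045-12-29 is a Friday, so it moves forward to 2046-01-02.
3 days remain in April 2044 after the 27th (30 − 27).
Full months from May 2044 through December 2045 contribute their day counts.
Then 2 days into January 2046.
Total: 3 + 31 + 30 + 31 + 31 + 30 + 31 + 30 + 31 + 31 + 28 + 31 + 30 + 31 + 30 + 31 + 31 + 30 + 31 + 30 + 31 + 2 = 615.
The subtraction is earlier − later, so the result is −615 → -615.

-615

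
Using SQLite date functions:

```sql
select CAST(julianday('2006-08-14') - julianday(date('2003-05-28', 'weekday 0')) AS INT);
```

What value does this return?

`weekday 0` advances to the next Sunday; 2003-05-28 is a Wednesday, so it moves forward to 2003-06-01.
29 days remain in June 2003 after the 1st (30 − 1).
Full months from July 2003 through July 2006 contribute their day counts.
Then 14 days into August 2006.
Total: 29 + 31 + 31 + 30 + 31 + 30 + 31 + 31 + 29 + 31 + 30 + 31 + 30 + 31 + 31 + 30 + 31 + 30 + 31 + 31 + 28 + 31 + 30 + 31 + 30 + 31 + 31 + 30 + 31 + 30 + 31 + 31 + 28 + 31 + 30 + 31 + 30 + 31 + 14 = 1170.

1170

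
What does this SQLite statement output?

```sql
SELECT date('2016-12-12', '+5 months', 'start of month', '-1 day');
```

2017-04-30

Adding +5 months to 2016-12-12 gives 2017-05-12.
`start of month` rewinds 2017-05-12 to 2017-05-01.
Going back 1 day from 2017-05-01 reaches 2017-04-30 (last day of April, 30 days).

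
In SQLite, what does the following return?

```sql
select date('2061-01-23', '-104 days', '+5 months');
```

2061-03-11

Applying '-104 days' to 2061-01-23: counting 104 days back gives 2060-10-11.
Adding +5 months to 2060-10-11 gives 2061-03-11.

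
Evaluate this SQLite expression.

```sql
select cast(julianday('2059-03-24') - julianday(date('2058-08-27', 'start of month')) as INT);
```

`start of month` rewinds 2058-08-27 to 2058-08-01.
30 days remain in August 2058 after the 1st (31 − 1).
Full months from September 2058 through February 2059 contribute their day counts.
Then 24 days into March 2059.
Total: 30 + 30 + 31 + 30 + 31 + 31 + 28 + 24 = 235.

235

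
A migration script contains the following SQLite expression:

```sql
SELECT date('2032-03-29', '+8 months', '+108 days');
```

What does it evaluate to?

2033-03-17

Adding +8 months to 2032-03-29 gives 2032-11-29.
Applying '+108 days' to 2032-11-29: counting 108 days forward gives 2033-03-17.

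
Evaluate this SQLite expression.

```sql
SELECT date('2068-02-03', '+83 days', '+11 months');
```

Applying '+83 days' to 2068-02-03: counting 83 days forward gives 2068-04-26.
Adding +11 months to 2068-04-26 gives 2069-03-26.

2069-03-26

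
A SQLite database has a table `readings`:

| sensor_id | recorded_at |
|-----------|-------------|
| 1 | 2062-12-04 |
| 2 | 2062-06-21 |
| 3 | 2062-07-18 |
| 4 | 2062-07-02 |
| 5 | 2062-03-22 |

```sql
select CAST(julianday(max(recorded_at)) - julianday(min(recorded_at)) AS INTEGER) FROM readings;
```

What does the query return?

MIN = 2062-03-22, MAX = 2062-12-04.
9 days remain in March 2062 after the 22nd (31 − 22).
Full months from April 2062 through November 2062 contribute their day counts.
Then 4 days into December 2062.
Total: 9 + 30 + 31 + 30 + 31 + 31 + 30 + 31 + 30 + 4 = 257.

257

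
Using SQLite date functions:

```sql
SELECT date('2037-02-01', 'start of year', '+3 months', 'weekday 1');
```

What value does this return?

`start of year` rewinds 2037-02-01 to 2037-01-01.
Adding +3 months to 2037-01-01 gives 2037-04-01.
`weekday 1` advances to the next Monday; 2037-04-01 is a Wednesday, so it moves forward to 2037-04-06.

2037-04-06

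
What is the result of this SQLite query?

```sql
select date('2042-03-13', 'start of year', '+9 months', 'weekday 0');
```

`start of year` rewinds 2042-03-13 to 2042-01-01.
Adding +9 months to 2042-01-01 gives 2042-10-01.
`weekday 0` advances to the next Sunday; 2042-10-01 is a Wednesday, so it moves forward to 2042-10-05.

2042-10-05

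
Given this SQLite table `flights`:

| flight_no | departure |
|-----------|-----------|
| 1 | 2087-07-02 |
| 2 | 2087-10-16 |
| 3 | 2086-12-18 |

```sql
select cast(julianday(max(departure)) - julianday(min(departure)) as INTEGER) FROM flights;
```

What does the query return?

302

MIN = 2086-12-18, MAX = 2087-10-16.
13 days remain in December 2086 after the 18th (31 − 18).
Full months from January 2087 through September 2087 contribute their day counts.
Then 16 days into October 2087.
Total: 13 + 31 + 28 + 31 + 30 + 31 + 30 + 31 + 31 + 30 + 16 = 302.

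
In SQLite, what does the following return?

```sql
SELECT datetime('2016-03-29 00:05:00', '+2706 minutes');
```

2016-03-30 21:11:00

2706 minutes = 45h 6m; +2706 minutes from 2016-03-29 00:05:00 is 2016-03-30 21:11:00 (crosses midnight).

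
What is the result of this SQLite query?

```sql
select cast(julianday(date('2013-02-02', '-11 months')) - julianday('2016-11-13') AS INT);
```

-1717

Adding -11 months to 2013-02-02 gives 2012-03-02.
29 days remain in March 2012 after the 2nd (31 − 2).
Full months from April 2012 through October 2016 contribute their day counts.
Then 13 days into November 2016.
Total: 29 + 30 + 31 + 30 + 31 + 31 + 30 + 31 + 30 + 31 + 31 + 28 + 31 + 30 + 31 + 30 + 31 + 31 + 30 + 31 + 30 + 31 + 31 + 28 + 31 + 30 + 31 + 30 + 31 + 31 + 30 + 31 + 30 + 31 + 31 + 28 + 31 + 30 + 31 + 30 + 31 + 31 + 30 + 31 + 30 + 31 + 31 + 29 + 31 + 30 + 31 + 30 + 31 + 31 + 30 + 31 + 13 = 1717.
The subtraction is earlier − later, so the result is −1717 → -1717.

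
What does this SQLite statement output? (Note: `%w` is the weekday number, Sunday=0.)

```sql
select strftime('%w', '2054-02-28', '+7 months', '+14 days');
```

1

First apply '+7 months', '+14 days': 2054-02-28 → 2054-10-12.
2054-10-12 is a Monday; with Sunday=0 that is 1.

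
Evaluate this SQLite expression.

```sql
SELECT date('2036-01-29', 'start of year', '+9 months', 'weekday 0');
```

`start of year` rewinds 2036-01-29 to 2036-01-01.
Adding +9 months to 2036-01-01 gives 2036-10-01.
`weekday 0` advances to the next Sunday; 2036-10-01 is a Wednesday, so it moves forward to 2036-10-05.

2036-10-05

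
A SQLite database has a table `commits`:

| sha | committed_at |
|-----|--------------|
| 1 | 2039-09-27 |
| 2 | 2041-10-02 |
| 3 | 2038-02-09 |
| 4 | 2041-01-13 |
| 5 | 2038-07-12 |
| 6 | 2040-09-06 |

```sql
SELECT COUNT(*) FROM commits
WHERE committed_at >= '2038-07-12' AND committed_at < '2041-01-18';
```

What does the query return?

4

Rows in [2038-07-12, 2041-01-18): 2039-09-27, 2041-01-13, 2038-07-12, 2040-09-06 → 4 rows.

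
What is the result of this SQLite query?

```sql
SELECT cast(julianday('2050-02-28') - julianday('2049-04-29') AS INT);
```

1 day remains in April 2049 after the 29th (30 − 29).
Full months from May 2049 through January 2050 contribute their day counts.
Then 28 days into February 2050.
Total: 1 + 31 + 30 + 31 + 31 + 30 + 31 + 30 + 31 + 31 + 28 = 305.

305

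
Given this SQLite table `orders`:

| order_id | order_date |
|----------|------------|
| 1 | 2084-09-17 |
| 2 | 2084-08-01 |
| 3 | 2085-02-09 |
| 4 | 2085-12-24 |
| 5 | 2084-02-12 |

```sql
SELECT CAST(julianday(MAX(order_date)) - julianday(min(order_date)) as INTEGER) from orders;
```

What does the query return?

MIN = 2084-02-12, MAX = 2085-12-24.
17 days remain in February 2084 after the 12th (29 − 12).
Full months from March 2084 through November 2085 contribute their day counts.
Then 24 days into December 2085.
Total: 17 + 31 + 30 + 31 + 30 + 31 + 31 + 30 + 31 + 30 + 31 + 31 + 28 + 31 + 30 + 31 + 30 + 31 + 31 + 30 + 31 + 30 + 24 = 681.

681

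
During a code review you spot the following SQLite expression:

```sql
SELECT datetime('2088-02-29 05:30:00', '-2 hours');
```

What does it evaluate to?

2088-02-29 03:30:00

-2 hours from 2088-02-29 05:30:00 is 2088-02-29 03:30:00.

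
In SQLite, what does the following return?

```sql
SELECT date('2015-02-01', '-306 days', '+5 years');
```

Applying '-306 days' to 2015-02-01: counting 306 days back gives 2014-04-01.
Adding +5 years to 2014-04-01 gives 2019-04-01.

2019-04-01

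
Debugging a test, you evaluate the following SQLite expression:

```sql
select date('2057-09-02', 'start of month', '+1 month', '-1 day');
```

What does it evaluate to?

2057-09-30

`start of month` rewinds 2057-09-02 to 2057-09-01.
Adding +1 month to 2057-09-01 gives 2057-10-01.
Going back 1 day from 2057-10-01 reaches 2057-09-30 (last day of September, 30 days).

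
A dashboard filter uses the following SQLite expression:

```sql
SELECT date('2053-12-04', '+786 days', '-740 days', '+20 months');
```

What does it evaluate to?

2055-09-19

Applying '+786 days' to 2053-12-04: counting 786 days forward gives 2056-01-29.
Applying '-740 days' to 2056-01-29: counting 740 days back gives 2054-01-19.
Adding +20 months to 2054-01-19 gives 2055-09-19.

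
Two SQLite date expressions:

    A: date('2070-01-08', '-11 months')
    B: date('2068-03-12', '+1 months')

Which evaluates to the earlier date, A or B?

A = 2069-02-08.
B = 2068-04-12.
B is earlier.

B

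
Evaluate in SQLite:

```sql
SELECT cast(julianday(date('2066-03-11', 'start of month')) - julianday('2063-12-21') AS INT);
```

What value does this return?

`start of month` rewinds 2066-03-11 to 2066-03-01.
10 days remain in December 2063 after the 21st (31 − 21).
Full months from January 2064 through February 2066 contribute their day counts.
Then 1 day into March 2066.
Total: 10 + 31 + 29 + 31 + 30 + 31 + 30 + 31 + 31 + 30 + 31 + 30 + 31 + 31 + 28 + 31 + 30 + 31 + 30 + 31 + 31 + 30 + 31 + 30 + 31 + 31 + 28 + 1 = 801.

801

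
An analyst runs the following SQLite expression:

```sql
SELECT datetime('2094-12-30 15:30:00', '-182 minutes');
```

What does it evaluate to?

182 minutes = 3h 2m; -182 minutes from 2094-12-30 15:30:00 is 2094-12-30 12:28:00.

2094-12-30 12:28:00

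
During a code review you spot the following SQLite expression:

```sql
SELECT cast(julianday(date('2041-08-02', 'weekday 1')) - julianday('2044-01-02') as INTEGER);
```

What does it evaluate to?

-880

`weekday 1` advances to the next Monday; 2041-08-02 is a Friday, so it moves forward to 2041-08-05.
26 days remain in August 2041 after the 5th (31 − 5).
Full months from September 2041 through December 2043 contribute their day counts.
Then 2 days into January 2044.
Total: 26 + 30 + 31 + 30 + 31 + 31 + 28 + 31 + 30 + 31 + 30 + 31 + 31 + 30 + 31 + 30 + 31 + 31 + 28 + 31 + 30 + 31 + 30 + 31 + 31 + 30 + 31 + 30 + 31 + 2 = 880.
The subtraction is earlier − later, so the result is −880 → -880.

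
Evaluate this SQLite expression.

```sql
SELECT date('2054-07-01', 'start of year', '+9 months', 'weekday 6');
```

2054-10-03

`start of year` rewinds 2054-07-01 to 2054-01-01.
Adding +9 months to 2054-01-01 gives 2054-10-01.
`weekday 6` advances to the next Saturday; 2054-10-01 is a Thursday, so it moves forward to 2054-10-03.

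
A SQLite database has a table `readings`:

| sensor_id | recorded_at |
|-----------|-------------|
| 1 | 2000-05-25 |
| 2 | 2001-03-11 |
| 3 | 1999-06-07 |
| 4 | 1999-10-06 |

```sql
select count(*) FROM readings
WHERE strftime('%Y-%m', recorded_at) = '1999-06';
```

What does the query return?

Rows with year-month 1999-06: 1999-06-07 → 1.

1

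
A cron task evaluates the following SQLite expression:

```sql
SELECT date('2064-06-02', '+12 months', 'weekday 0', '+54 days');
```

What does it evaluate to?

Adding +12 months to 2064-06-02 gives 2065-06-02.
`weekday 0` advances to the next Sunday; 2065-06-02 is a Tuesday, so it moves forward to 2065-06-07.
Applying '+54 days' to 2065-06-07: counting 54 days forward gives 2065-07-31.

2065-07-31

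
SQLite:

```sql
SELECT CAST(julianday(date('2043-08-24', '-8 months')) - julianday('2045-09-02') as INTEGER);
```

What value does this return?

Adding -8 months to 2043-08-24 gives 2042-12-24.
7 days remain in December 2042 after the 24th (31 − 24).
Full months from January 2043 through August 2045 contribute their day counts.
Then 2 days into September 2045.
Total: 7 + 31 + 28 + 31 + 30 + 31 + 30 + 31 + 31 + 30 + 31 + 30 + 31 + 31 + 29 + 31 + 30 + 31 + 30 + 31 + 31 + 30 + 31 + 30 + 31 + 31 + 28 + 31 + 30 + 31 + 30 + 31 + 31 + 2 = 983.
The subtraction is earlier − later, so the result is −983 → -983.

-983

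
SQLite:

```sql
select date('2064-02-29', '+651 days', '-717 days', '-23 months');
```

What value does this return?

2062-01-25

Applying '+651 days' to 2064-02-29: counting 651 days forward gives 2065-12-11.
Applying '-717 days' to 2065-12-11: counting 717 days back gives 2063-12-25.
Adding -23 months to 2063-12-25 gives 2062-01-25.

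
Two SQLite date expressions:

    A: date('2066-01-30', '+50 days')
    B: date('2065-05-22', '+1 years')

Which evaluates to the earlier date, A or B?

A

A = 2066-03-21.
B = 2066-05-22.
A is earlier.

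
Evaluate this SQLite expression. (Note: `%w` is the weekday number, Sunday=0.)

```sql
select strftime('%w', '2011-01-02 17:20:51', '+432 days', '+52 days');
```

First apply '+432 days', '+52 days': 2011-01-02 17:20:51 → 2012-04-30 17:20:51.
2012-04-30 is a Monday; with Sunday=0 that is 1.

1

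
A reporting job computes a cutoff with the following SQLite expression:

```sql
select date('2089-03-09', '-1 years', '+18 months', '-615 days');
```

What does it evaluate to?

Adding -1 year to 2089-03-09 gives 2088-03-09.
Adding +18 months to 2088-03-09 gives 2089-09-09.
Applying '-615 days' to 2089-09-09: counting 615 days back gives 2088-01-03.

2088-01-03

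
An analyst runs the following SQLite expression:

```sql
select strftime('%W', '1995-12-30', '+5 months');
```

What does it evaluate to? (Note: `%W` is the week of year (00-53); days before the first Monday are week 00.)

First apply '+5 months': 1995-12-30 → 1996-05-30.
1996-05-30 is a Thursday. SQLite's %W counts Mondays since the year started; the result is 22.

22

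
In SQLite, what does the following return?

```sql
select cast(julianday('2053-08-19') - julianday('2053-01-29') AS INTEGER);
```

202

2 days remain in January 2053 after the 29th (31 − 29).
Full months from February 2053 through July 2053 contribute their day counts.
Then 19 days into August 2053.
Total: 2 + 28 + 31 + 30 + 31 + 30 + 31 + 19 = 202.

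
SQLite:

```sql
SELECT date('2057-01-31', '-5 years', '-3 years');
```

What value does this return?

2049-01-31

Adding -5 years to 2057-01-31 gives 2052-01-31.
Adding -3 years to 2052-01-31 gives 2049-01-31.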